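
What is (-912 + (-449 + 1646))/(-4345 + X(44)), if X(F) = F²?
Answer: -95/803 ≈ -0.11831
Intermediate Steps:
(-912 + (-449 + 1646))/(-4345 + X(44)) = (-912 + (-449 + 1646))/(-4345 + 44²) = (-912 + 1197)/(-4345 + 1936) = 285/(-2409) = 285*(-1/2409) = -95/803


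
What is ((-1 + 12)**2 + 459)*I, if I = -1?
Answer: -580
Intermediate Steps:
((-1 + 12)**2 + 459)*I = ((-1 + 12)**2 + 459)*(-1) = (11**2 + 459)*(-1) = (121 + 459)*(-1) = 580*(-1) = -580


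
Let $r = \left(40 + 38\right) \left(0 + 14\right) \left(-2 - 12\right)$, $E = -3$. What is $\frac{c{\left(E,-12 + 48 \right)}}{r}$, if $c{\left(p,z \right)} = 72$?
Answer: $- \frac{3}{637} \approx -0.0047096$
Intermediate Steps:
$r = -15288$ ($r = 78 \cdot 14 \left(-14\right) = 78 \left(-196\right) = -15288$)
$\frac{c{\left(E,-12 + 48 \right)}}{r} = \frac{72}{-15288} = 72 \left(- \frac{1}{15288}\right) = - \frac{3}{637}$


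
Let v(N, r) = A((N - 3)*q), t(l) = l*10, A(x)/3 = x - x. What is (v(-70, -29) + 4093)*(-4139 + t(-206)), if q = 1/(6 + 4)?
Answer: -25372507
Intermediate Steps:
q = ⅒ (q = 1/10 = ⅒ ≈ 0.10000)
A(x) = 0 (A(x) = 3*(x - x) = 3*0 = 0)
t(l) = 10*l
v(N, r) = 0
(v(-70, -29) + 4093)*(-4139 + t(-206)) = (0 + 4093)*(-4139 + 10*(-206)) = 4093*(-4139 - 2060) = 4093*(-6199) = -25372507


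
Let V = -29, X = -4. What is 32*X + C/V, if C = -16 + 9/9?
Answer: -3697/29 ≈ -127.48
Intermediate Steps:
C = -15 (C = -16 + 9*(1/9) = -16 + 1 = -15)
32*X + C/V = 32*(-4) - 15/(-29) = -128 - 15*(-1/29) = -128 + 15/29 = -3697/29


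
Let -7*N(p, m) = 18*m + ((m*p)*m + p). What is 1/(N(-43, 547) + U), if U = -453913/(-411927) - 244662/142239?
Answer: 473061813/868823952048049 ≈ 5.4449e-7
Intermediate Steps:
U = -41774801/67580259 (U = -453913*(-1/411927) - 244662*1/142239 = 453913/411927 - 81554/47413 = -41774801/67580259 ≈ -0.61815)
N(p, m) = -18*m/7 - p/7 - p*m²/7 (N(p, m) = -(18*m + ((m*p)*m + p))/7 = -(18*m + (p*m² + p))/7 = -(18*m + (p + p*m²))/7 = -(p + 18*m + p*m²)/7 = -18*m/7 - p/7 - p*m²/7)
1/(N(-43, 547) + U) = 1/((-18/7*547 - ⅐*(-43) - ⅐*(-43)*547²) - 41774801/67580259) = 1/((-9846/7 + 43/7 - ⅐*(-43)*299209) - 41774801/67580259) = 1/((-9846/7 + 43/7 + 12865987/7) - 41774801/67580259) = 1/(12856184/7 - 41774801/67580259) = 1/(868823952048049/473061813) = 473061813/868823952048049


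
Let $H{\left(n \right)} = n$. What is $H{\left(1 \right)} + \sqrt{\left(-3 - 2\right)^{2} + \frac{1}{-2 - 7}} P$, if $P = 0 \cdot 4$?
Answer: $1$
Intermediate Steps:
$P = 0$
$H{\left(1 \right)} + \sqrt{\left(-3 - 2\right)^{2} + \frac{1}{-2 - 7}} P = 1 + \sqrt{\left(-3 - 2\right)^{2} + \frac{1}{-2 - 7}} \cdot 0 = 1 + \sqrt{\left(-5\right)^{2} + \frac{1}{-9}} \cdot 0 = 1 + \sqrt{25 - \frac{1}{9}} \cdot 0 = 1 + \sqrt{\frac{224}{9}} \cdot 0 = 1 + \frac{4 \sqrt{14}}{3} \cdot 0 = 1 + 0 = 1$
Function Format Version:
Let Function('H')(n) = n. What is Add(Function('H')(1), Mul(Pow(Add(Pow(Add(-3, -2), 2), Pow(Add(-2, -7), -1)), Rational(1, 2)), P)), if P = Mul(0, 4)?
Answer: 1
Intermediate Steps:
P = 0
Add(Function('H')(1), Mul(Pow(Add(Pow(Add(-3, -2), 2), Pow(Add(-2, -7), -1)), Rational(1, 2)), P)) = Add(1, Mul(Pow(Add(Pow(Add(-3, -2), 2), Pow(Add(-2, -7), -1)), Rational(1, 2)), 0)) = Add(1, Mul(Pow(Add(Pow(-5, 2), Pow(-9, -1)), Rational(1, 2)), 0)) = Add(1, Mul(Pow(Add(25, Rational(-1, 9)), Rational(1, 2)), 0)) = Add(1, Mul(Pow(Rational(224, 9), Rational(1, 2)), 0)) = Add(1, Mul(Mul(Rational(4, 3), Pow(14, Rational(1, 2))), 0)) = Add(1, 0) = 1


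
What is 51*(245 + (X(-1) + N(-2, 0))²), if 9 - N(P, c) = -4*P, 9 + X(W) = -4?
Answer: 19839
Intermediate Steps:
X(W) = -13 (X(W) = -9 - 4 = -13)
N(P, c) = 9 + 4*P (N(P, c) = 9 - (-4)*P = 9 + 4*P)
51*(245 + (X(-1) + N(-2, 0))²) = 51*(245 + (-13 + (9 + 4*(-2)))²) = 51*(245 + (-13 + (9 - 8))²) = 51*(245 + (-13 + 1)²) = 51*(245 + (-12)²) = 51*(245 + 144) = 51*389 = 19839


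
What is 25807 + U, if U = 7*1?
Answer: 25814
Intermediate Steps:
U = 7
25807 + U = 25807 + 7 = 25814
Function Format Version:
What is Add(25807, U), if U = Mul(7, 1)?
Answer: 25814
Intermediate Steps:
U = 7
Add(25807, U) = Add(25807, 7) = 25814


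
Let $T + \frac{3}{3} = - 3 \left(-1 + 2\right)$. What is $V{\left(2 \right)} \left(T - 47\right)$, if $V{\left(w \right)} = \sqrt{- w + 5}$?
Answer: $- 51 \sqrt{3} \approx -88.335$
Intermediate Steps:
$T = -4$ ($T = -1 - 3 \left(-1 + 2\right) = -1 - 3 = -4$)
$V{\left(w \right)} = \sqrt{5 - w}$
$V{\left(2 \right)} \left(T - 47\right) = \sqrt{5 - 2} \left(-4 - 47\right) = \sqrt{5 - 2} \left(-51\right) = \sqrt{3} \left(-51\right) = - 51 \sqrt{3}$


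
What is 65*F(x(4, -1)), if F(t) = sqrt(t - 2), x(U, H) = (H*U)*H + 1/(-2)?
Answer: 65*sqrt(6)/2 ≈ 79.608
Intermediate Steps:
x(U, H) = -1/2 + U*H**2 (x(U, H) = U*H**2 - 1/2 = -1/2 + U*H**2)
F(t) = sqrt(-2 + t)
65*F(x(4, -1)) = 65*sqrt(-2 + (-1/2 + 4*(-1)**2)) = 65*sqrt(-2 + (-1/2 + 4*1)) = 65*sqrt(-2 + (-1/2 + 4)) = 65*sqrt(-2 + 7/2) = 65*sqrt(3/2) = 65*(sqrt(6)/2) = 65*sqrt(6)/2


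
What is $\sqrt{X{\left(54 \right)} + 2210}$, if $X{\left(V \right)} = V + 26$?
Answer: $\sqrt{2290} \approx 47.854$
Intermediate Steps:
$X{\left(V \right)} = 26 + V$
$\sqrt{X{\left(54 \right)} + 2210} = \sqrt{\left(26 + 54\right) + 2210} = \sqrt{80 + 2210} = \sqrt{2290}$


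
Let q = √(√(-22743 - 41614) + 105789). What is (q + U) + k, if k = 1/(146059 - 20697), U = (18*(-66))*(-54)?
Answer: 8042223025/125362 + √(105789 + I*√64357) ≈ 64477.0 + 0.38998*I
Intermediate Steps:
U = 64152 (U = -1188*(-54) = 64152)
k = 1/125362 ≈ 7.9769e-6
q = √(105789 + I*√64357) (q = √(√(-64357) + 105789) = √(I*√64357 + 105789) = √(105789 + I*√64357) ≈ 325.25 + 0.39*I)
(q + U) + k = (√(105789 + I*√64357) + 64152) + 1/125362 = (64152 + √(105789 + I*√64357)) + 1/125362 = 8042223025/125362 + √(105789 + I*√64357)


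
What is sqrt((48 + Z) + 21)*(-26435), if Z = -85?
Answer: -105740*I ≈ -1.0574e+5*I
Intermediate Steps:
sqrt((48 + Z) + 21)*(-26435) = sqrt((48 - 85) + 21)*(-26435) = sqrt(-37 + 21)*(-26435) = sqrt(-16)*(-26435) = (4*I)*(-26435) = -105740*I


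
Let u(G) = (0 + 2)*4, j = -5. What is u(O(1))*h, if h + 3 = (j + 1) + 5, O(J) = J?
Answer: -16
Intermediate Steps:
h = -2 (h = -3 + ((-5 + 1) + 5) = -3 + (-4 + 5) = -3 + 1 = -2)
u(G) = 8 (u(G) = 2*4 = 8)
u(O(1))*h = 8*(-2) = -16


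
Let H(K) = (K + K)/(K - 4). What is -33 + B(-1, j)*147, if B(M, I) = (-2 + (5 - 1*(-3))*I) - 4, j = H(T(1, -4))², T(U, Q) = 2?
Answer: 3789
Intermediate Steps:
H(K) = 2*K/(-4 + K) (H(K) = (2*K)/(-4 + K) = 2*K/(-4 + K))
j = 4 (j = (2*2/(-4 + 2))² = (2*2/(-2))² = (2*2*(-½))² = (-2)² = 4)
B(M, I) = -6 + 8*I (B(M, I) = (-2 + (5 + 3)*I) - 4 = (-2 + 8*I) - 4 = -6 + 8*I)
-33 + B(-1, j)*147 = -33 + (-6 + 8*4)*147 = -33 + (-6 + 32)*147 = -33 + 26*147 = -33 + 3822 = 3789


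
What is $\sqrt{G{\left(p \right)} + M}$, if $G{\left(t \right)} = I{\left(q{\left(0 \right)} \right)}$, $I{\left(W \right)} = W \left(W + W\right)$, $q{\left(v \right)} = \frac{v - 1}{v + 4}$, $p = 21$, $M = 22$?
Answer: $\frac{\sqrt{354}}{4} \approx 4.7037$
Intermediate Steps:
$q{\left(v \right)} = \frac{-1 + v}{4 + v}$
$I{\left(W \right)} = 2 W^{2}$ ($I{\left(W \right)} = W 2 W = 2 W^{2}$)
$G{\left(t \right)} = \frac{1}{8}$ ($G{\left(t \right)} = 2 \left(\frac{-1 + 0}{4 + 0}\right)^{2} = 2 \left(\frac{1}{4} \left(-1\right)\right)^{2} = 2 \left(- \frac{1}{4}\right)^{2} = 2 \cdot \frac{1}{16} = \frac{1}{8}$)
$\sqrt{G{\left(p \right)} + M} = \sqrt{\frac{1}{8} + 22} = \sqrt{\frac{177}{8}} = \frac{\sqrt{354}}{4}$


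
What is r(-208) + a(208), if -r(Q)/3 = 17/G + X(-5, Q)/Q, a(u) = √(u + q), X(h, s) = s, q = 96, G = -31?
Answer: -42/31 + 4*√19 ≈ 16.081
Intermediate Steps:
a(u) = √(96 + u) (a(u) = √(u + 96) = √(96 + u))
r(Q) = -42/31 (r(Q) = -3*(17/(-31) + Q/Q) = -3*(17*(-1/31) + 1) = -3*(-17/31 + 1) = -3*14/31 = -42/31)
r(-208) + a(208) = -42/31 + √(96 + 208) = -42/31 + √304 = -42/31 + 4*√19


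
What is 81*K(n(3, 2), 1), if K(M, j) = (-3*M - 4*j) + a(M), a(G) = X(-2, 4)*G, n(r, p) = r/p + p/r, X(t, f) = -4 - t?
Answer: -2403/2 ≈ -1201.5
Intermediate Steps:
n(r, p) = p/r + r/p
a(G) = -2*G (a(G) = (-4 - 1*(-2))*G = (-4 + 2)*G = -2*G)
K(M, j) = -5*M - 4*j (K(M, j) = (-3*M - 4*j) - 2*M = (-4*j - 3*M) - 2*M = -5*M - 4*j)
81*K(n(3, 2), 1) = 81*(-5*(2/3 + 3/2) - 4*1) = 81*(-5*(2*(⅓) + 3*(½)) - 4) = 81*(-5*(⅔ + 3/2) - 4) = 81*(-5*13/6 - 4) = 81*(-65/6 - 4) = 81*(-89/6) = -2403/2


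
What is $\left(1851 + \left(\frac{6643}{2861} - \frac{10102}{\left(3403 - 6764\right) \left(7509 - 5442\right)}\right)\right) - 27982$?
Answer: $- \frac{519331016279854}{19875902007} \approx -26129.0$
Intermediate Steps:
$\left(1851 + \left(\frac{6643}{2861} - \frac{10102}{\left(3403 - 6764\right) \left(7509 - 5442\right)}\right)\right) - 27982 = \left(1851 + \left(6643 \cdot \frac{1}{2861} - \frac{10102}{\left(-3361\right) 2067}\right)\right) - 27982 = \left(1851 + \left(\frac{6643}{2861} - \frac{10102}{-6947187}\right)\right) - 27982 = \left(1851 + \left(\frac{6643}{2861} - - \frac{10102}{6947187}\right)\right) - 27982 = \left(1851 + \left(\frac{6643}{2861} + \frac{10102}{6947187}\right)\right) - 27982 = \left(1851 + \frac{46179065063}{19875902007}\right) - 27982 = \frac{36836473680020}{19875902007} - 27982 = - \frac{519331016279854}{19875902007}$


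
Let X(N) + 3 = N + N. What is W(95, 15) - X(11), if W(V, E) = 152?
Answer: 133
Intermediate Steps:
X(N) = -3 + 2*N (X(N) = -3 + (N + N) = -3 + 2*N)
W(95, 15) - X(11) = 152 - (-3 + 2*11) = 152 - (-3 + 22) = 152 - 1*19 = 152 - 19 = 133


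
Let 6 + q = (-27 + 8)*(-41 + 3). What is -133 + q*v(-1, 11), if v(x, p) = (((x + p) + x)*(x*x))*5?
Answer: 32087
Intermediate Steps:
v(x, p) = 5*x²*(p + 2*x) (v(x, p) = (((p + x) + x)*x²)*5 = ((p + 2*x)*x²)*5 = (x²*(p + 2*x))*5 = 5*x²*(p + 2*x))
q = 716 (q = -6 + (-27 + 8)*(-41 + 3) = -6 - 19*(-38) = -6 + 722 = 716)
-133 + q*v(-1, 11) = -133 + 716*(5*(-1)²*(11 + 2*(-1))) = -133 + 716*(5*1*(11 - 2)) = -133 + 716*(5*1*9) = -133 + 716*45 = -133 + 32220 = 32087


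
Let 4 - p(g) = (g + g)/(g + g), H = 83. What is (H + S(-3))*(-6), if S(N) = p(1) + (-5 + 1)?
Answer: -492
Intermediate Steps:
p(g) = 3 (p(g) = 4 - (g + g)/(g + g) = 4 - 2*g/(2*g) = 4 - 2*g*1/(2*g) = 4 - 1*1 = 4 - 1 = 3)
S(N) = -1 (S(N) = 3 + (-5 + 1) = 3 - 4 = -1)
(H + S(-3))*(-6) = (83 - 1)*(-6) = 82*(-6) = -492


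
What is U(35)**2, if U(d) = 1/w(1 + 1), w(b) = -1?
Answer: 1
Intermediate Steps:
U(d) = -1 (U(d) = 1/(-1) = -1)
U(35)**2 = (-1)**2 = 1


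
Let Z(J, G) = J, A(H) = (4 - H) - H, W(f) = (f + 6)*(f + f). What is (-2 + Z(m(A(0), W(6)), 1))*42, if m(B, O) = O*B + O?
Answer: 30156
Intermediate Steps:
W(f) = 2*f*(6 + f) (W(f) = (6 + f)*(2*f) = 2*f*(6 + f))
A(H) = 4 - 2*H
m(B, O) = O + B*O (m(B, O) = B*O + O = O + B*O)
(-2 + Z(m(A(0), W(6)), 1))*42 = (-2 + (2*6*(6 + 6))*(1 + (4 - 2*0)))*42 = (-2 + (2*6*12)*(1 + (4 + 0)))*42 = (-2 + 144*(1 + 4))*42 = (-2 + 144*5)*42 = (-2 + 720)*42 = 718*42 = 30156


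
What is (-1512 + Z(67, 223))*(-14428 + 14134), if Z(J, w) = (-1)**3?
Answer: 444822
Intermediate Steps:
Z(J, w) = -1
(-1512 + Z(67, 223))*(-14428 + 14134) = (-1512 - 1)*(-14428 + 14134) = -1513*(-294) = 444822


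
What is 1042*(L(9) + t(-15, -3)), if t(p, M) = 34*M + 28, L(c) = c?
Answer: -67730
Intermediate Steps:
t(p, M) = 28 + 34*M
1042*(L(9) + t(-15, -3)) = 1042*(9 + (28 + 34*(-3))) = 1042*(9 + (28 - 102)) = 1042*(9 - 74) = 1042*(-65) = -67730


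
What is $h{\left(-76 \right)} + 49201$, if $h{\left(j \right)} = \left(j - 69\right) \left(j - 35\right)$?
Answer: $65296$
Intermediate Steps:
$h{\left(j \right)} = \left(-69 + j\right) \left(-35 + j\right)$
$h{\left(-76 \right)} + 49201 = \left(2415 + \left(-76\right)^{2} - -7904\right) + 49201 = \left(2415 + 5776 + 7904\right) + 49201 = 16095 + 49201 = 65296$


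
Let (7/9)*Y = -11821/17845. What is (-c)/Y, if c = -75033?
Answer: -1041416355/11821 ≈ -88099.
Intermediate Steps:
Y = -106389/124915 (Y = 9*(-11821/17845)/7 = 9*(-11821*1/17845)/7 = (9/7)*(-11821/17845) = -106389/124915 ≈ -0.85169)
(-c)/Y = (-1*(-75033))/(-106389/124915) = 75033*(-124915/106389) = -1041416355/11821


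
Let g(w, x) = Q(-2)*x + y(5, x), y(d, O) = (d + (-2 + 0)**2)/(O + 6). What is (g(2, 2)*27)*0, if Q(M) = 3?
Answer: 0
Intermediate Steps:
y(d, O) = (4 + d)/(6 + O) (y(d, O) = (d + (-2)**2)/(6 + O) = (d + 4)/(6 + O) = (4 + d)/(6 + O))
g(w, x) = 3*x + 9/(6 + x) (g(w, x) = 3*x + (4 + 5)/(6 + x) = 3*x + 9/(6 + x))
(g(2, 2)*27)*0 = ((3*(3 + 2*(6 + 2))/(6 + 2))*27)*0 = ((3*(3 + 2*8)/8)*27)*0 = ((3*(1/8)*(3 + 16))*27)*0 = ((3*(1/8)*19)*27)*0 = ((57/8)*27)*0 = (1539/8)*0 = 0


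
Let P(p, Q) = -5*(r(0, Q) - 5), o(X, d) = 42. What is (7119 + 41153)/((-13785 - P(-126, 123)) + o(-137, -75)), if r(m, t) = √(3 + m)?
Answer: -664608896/189557749 - 241360*√3/189557749 ≈ -3.5083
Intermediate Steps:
P(p, Q) = 25 - 5*√3 (P(p, Q) = -5*(√(3 + 0) - 5) = -5*(√3 - 5) = -5*(-5 + √3) = 25 - 5*√3)
(7119 + 41153)/((-13785 - P(-126, 123)) + o(-137, -75)) = (7119 + 41153)/((-13785 - (25 - 5*√3)) + 42) = 48272/((-13785 + (-25 + 5*√3)) + 42) = 48272/((-13810 + 5*√3) + 42) = 48272/(-13768 + 5*√3)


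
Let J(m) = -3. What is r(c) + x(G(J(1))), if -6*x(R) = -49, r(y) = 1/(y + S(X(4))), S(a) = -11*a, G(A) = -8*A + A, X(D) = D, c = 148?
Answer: 2551/312 ≈ 8.1763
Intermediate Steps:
G(A) = -7*A
r(y) = 1/(-44 + y) (r(y) = 1/(y - 11*4) = 1/(y - 44) = 1/(-44 + y))
x(R) = 49/6 (x(R) = -1/6*(-49) = 49/6)
r(c) + x(G(J(1))) = 1/(-44 + 148) + 49/6 = 1/104 + 49/6 = 2551/312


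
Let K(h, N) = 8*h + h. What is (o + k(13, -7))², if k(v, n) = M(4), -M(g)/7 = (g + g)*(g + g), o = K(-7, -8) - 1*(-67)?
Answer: 197136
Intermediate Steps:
K(h, N) = 9*h
o = 4 (o = 9*(-7) - 1*(-67) = -63 + 67 = 4)
M(g) = -28*g² (M(g) = -7*(g + g)*(g + g) = -7*2*g*2*g = -28*g²)
k(v, n) = -448 (k(v, n) = -28*4² = -28*16 = -448)
(o + k(13, -7))² = (4 - 448)² = (-444)² = 197136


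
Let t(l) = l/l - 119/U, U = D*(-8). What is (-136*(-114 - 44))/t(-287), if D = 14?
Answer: 343808/33 ≈ 10418.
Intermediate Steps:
U = -112 (U = 14*(-8) = -112)
t(l) = 33/16 (t(l) = l/l - 119/(-112) = 1 - 119*(-1/112) = 1 + 17/16 = 33/16)
(-136*(-114 - 44))/t(-287) = (-136*(-114 - 44))/(33/16) = -136*(-158)*(16/33) = 21488*(16/33) = 343808/33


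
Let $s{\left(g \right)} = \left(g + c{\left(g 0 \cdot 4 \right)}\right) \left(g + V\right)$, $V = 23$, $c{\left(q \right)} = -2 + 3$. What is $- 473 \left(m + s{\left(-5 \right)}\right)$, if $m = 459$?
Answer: $-183051$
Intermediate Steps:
$c{\left(q \right)} = 1$
$s{\left(g \right)} = \left(1 + g\right) \left(23 + g\right)$ ($s{\left(g \right)} = \left(g + 1\right) \left(g + 23\right) = \left(1 + g\right) \left(23 + g\right)$)
$- 473 \left(m + s{\left(-5 \right)}\right) = - 473 \left(459 + \left(23 + \left(-5\right)^{2} + 24 \left(-5\right)\right)\right) = - 473 \left(459 + \left(23 + 25 - 120\right)\right) = - 473 \left(459 - 72\right) = \left(-473\right) 387 = -183051$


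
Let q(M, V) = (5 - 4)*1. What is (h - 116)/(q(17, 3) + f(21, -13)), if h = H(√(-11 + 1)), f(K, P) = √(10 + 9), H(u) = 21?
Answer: 95/18 - 95*√19/18 ≈ -17.728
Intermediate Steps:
q(M, V) = 1 (q(M, V) = 1*1 = 1)
f(K, P) = √19
h = 21
(h - 116)/(q(17, 3) + f(21, -13)) = (21 - 116)/(1 + √19) = -95/(1 + √19)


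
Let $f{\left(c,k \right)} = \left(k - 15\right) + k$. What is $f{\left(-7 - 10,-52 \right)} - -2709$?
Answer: $2590$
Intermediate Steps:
$f{\left(c,k \right)} = -15 + 2 k$ ($f{\left(c,k \right)} = \left(-15 + k\right) + k = -15 + 2 k$)
$f{\left(-7 - 10,-52 \right)} - -2709 = \left(-15 + 2 \left(-52\right)\right) - -2709 = \left(-15 - 104\right) + 2709 = -119 + 2709 = 2590$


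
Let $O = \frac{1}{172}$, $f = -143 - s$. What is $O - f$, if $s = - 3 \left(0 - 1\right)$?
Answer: $\frac{25113}{172} \approx 146.01$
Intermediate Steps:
$s = 3$ ($s = \left(-3\right) \left(-1\right) = 3$)
$f = -146$ ($f = -143 - 3 = -146$)
$O = \frac{1}{172} \approx 0.005814$
$O - f = \frac{1}{172} - -146 = \frac{1}{172} + 146 = \frac{25113}{172}$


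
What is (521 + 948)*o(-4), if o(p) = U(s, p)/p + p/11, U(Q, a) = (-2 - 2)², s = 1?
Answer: -70512/11 ≈ -6410.2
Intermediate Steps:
U(Q, a) = 16 (U(Q, a) = (-4)² = 16)
o(p) = 16/p + p/11
(521 + 948)*o(-4) = (521 + 948)*(16/(-4) + (1/11)*(-4)) = 1469*(16*(-¼) - 4/11) = 1469*(-4 - 4/11) = 1469*(-48/11) = -70512/11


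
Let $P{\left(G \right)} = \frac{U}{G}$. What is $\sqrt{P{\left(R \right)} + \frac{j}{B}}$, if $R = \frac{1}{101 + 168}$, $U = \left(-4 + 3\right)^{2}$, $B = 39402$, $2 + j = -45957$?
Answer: $\frac{7 \sqrt{942894238}}{13134} \approx 16.366$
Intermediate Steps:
$j = -45959$ ($j = -2 - 45957 = -45959$)
$U = 1$ ($U = \left(-1\right)^{2} = 1$)
$R = \frac{1}{269} \approx 0.0037175$
$P{\left(G \right)} = \frac{1}{G}$ ($P{\left(G \right)} = 1 \frac{1}{G} = \frac{1}{G}$)
$\sqrt{P{\left(R \right)} + \frac{j}{B}} = \sqrt{\frac{1}{\frac{1}{269}} - \frac{45959}{39402}} = \sqrt{269 - \frac{45959}{39402}} = \sqrt{\frac{10553179}{39402}} = \frac{7 \sqrt{942894238}}{13134}$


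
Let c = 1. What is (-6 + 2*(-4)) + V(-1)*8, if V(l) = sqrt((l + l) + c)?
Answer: -14 + 8*I ≈ -14.0 + 8.0*I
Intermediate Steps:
V(l) = sqrt(1 + 2*l) (V(l) = sqrt((l + l) + 1) = sqrt(2*l + 1) = sqrt(1 + 2*l))
(-6 + 2*(-4)) + V(-1)*8 = (-6 + 2*(-4)) + sqrt(1 + 2*(-1))*8 = (-6 - 8) + sqrt(1 - 2)*8 = -14 + sqrt(-1)*8 = -14 + I*8 = -14 + 8*I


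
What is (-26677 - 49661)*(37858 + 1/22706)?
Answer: -32810215495581/11353 ≈ -2.8900e+9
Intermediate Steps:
(-26677 - 49661)*(37858 + 1/22706) = -76338*(37858 + 1/22706) = -76338*859603749/22706 = -32810215495581/11353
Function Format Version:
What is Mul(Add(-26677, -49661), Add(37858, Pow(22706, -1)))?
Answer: Rational(-32810215495581, 11353) ≈ -2.8900e+9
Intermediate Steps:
Mul(Add(-26677, -49661), Add(37858, Pow(22706, -1))) = Mul(-76338, Add(37858, Rational(1, 22706))) = Mul(-76338, Rational(859603749, 22706)) = Rational(-32810215495581, 11353)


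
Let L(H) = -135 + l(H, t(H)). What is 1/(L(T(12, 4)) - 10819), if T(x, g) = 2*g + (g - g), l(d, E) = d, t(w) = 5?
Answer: -1/10946 ≈ -9.1358e-5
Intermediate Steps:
T(x, g) = 2*g (T(x, g) = 2*g + 0 = 2*g)
L(H) = -135 + H
1/(L(T(12, 4)) - 10819) = 1/((-135 + 2*4) - 10819) = 1/((-135 + 8) - 10819) = 1/(-127 - 10819) = 1/(-10946) = -1/10946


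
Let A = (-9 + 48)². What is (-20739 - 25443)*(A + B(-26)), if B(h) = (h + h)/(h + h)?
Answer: -70289004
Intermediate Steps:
B(h) = 1 (B(h) = (2*h)/((2*h)) = (2*h)*(1/(2*h)) = 1)
A = 1521 (A = 39² = 1521)
(-20739 - 25443)*(A + B(-26)) = (-20739 - 25443)*(1521 + 1) = -46182*1522 = -70289004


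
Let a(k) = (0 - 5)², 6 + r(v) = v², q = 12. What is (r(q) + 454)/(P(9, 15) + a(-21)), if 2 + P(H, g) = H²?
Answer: 74/13 ≈ 5.6923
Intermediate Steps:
r(v) = -6 + v²
P(H, g) = -2 + H²
a(k) = 25 (a(k) = (-5)² = 25)
(r(q) + 454)/(P(9, 15) + a(-21)) = ((-6 + 12²) + 454)/((-2 + 9²) + 25) = ((-6 + 144) + 454)/((-2 + 81) + 25) = (138 + 454)/(79 + 25) = 592/104 = 592*(1/104) = 74/13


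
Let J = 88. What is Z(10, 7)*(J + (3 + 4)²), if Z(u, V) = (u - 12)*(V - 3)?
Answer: -1096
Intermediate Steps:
Z(u, V) = (-12 + u)*(-3 + V)
Z(10, 7)*(J + (3 + 4)²) = (36 - 12*7 - 3*10 + 7*10)*(88 + (3 + 4)²) = (36 - 84 - 30 + 70)*(88 + 7²) = -8*(88 + 49) = -8*137 = -1096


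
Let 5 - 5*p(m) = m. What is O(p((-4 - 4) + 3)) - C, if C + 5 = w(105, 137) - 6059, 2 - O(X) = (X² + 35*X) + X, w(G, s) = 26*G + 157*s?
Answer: -18249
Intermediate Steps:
p(m) = 1 - m/5
O(X) = 2 - X² - 36*X (O(X) = 2 - ((X² + 35*X) + X) = 2 - (X² + 36*X) = 2 + (-X² - 36*X) = 2 - X² - 36*X)
C = 18175 (C = -5 + ((26*105 + 157*137) - 6059) = -5 + ((2730 + 21509) - 6059) = -5 + (24239 - 6059) = -5 + 18180 = 18175)
O(p((-4 - 4) + 3)) - C = (2 - (1 - ((-4 - 4) + 3)/5)² - 36*(1 - ((-4 - 4) + 3)/5)) - 1*18175 = (2 - (1 - (-8 + 3)/5)² - 36*(1 - (-8 + 3)/5)) - 18175 = (2 - (1 - ⅕*(-5))² - 36*(1 - ⅕*(-5))) - 18175 = (2 - (1 + 1)² - 36*(1 + 1)) - 18175 = (2 - 1*2² - 36*2) - 18175 = (2 - 1*4 - 72) - 18175 = (2 - 4 - 72) - 18175 = -74 - 18175 = -18249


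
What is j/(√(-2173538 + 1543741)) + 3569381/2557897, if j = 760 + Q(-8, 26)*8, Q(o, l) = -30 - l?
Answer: 3569381/2557897 - 312*I*√12853/89971 ≈ 1.3954 - 0.39315*I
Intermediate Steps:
j = 312 (j = 760 + (-30 - 1*26)*8 = 760 + (-30 - 26)*8 = 760 - 56*8 = 760 - 448 = 312)
j/(√(-2173538 + 1543741)) + 3569381/2557897 = 312/(√(-2173538 + 1543741)) + 3569381/2557897 = 312/(√(-629797)) + 3569381*(1/2557897) = 312/((7*I*√12853)) + 3569381/2557897 = 312*(-I*√12853/89971) + 3569381/2557897 = -312*I*√12853/89971 + 3569381/2557897 = 3569381/2557897 - 312*I*√12853/89971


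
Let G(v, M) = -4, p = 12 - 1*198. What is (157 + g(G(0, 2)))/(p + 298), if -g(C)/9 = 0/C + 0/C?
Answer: 157/112 ≈ 1.4018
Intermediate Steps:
p = -186 (p = 12 - 198 = -186)
g(C) = 0 (g(C) = -9*(0/C + 0/C) = -9*(0 + 0) = -9*0 = 0)
(157 + g(G(0, 2)))/(p + 298) = (157 + 0)/(-186 + 298) = 157/112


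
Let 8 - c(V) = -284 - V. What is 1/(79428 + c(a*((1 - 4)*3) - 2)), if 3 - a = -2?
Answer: 1/79673 ≈ 1.2551e-5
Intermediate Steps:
a = 5 (a = 3 - 1*(-2) = 3 + 2 = 5)
c(V) = 292 + V (c(V) = 8 - (-284 - V) = 8 + (284 + V) = 292 + V)
1/(79428 + c(a*((1 - 4)*3) - 2)) = 1/(79428 + (292 + (5*((1 - 4)*3) - 2))) = 1/(79428 + (292 + (5*(-3*3) - 2))) = 1/(79428 + (292 + (5*(-9) - 2))) = 1/(79428 + (292 + (-45 - 2))) = 1/(79428 + (292 - 47)) = 1/(79428 + 245) = 1/79673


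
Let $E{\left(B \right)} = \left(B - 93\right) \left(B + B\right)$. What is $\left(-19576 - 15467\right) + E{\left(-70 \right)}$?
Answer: $-12223$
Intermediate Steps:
$E{\left(B \right)} = 2 B \left(-93 + B\right)$ ($E{\left(B \right)} = \left(-93 + B\right) 2 B = 2 B \left(-93 + B\right)$)
$\left(-19576 - 15467\right) + E{\left(-70 \right)} = \left(-19576 - 15467\right) + 2 \left(-70\right) \left(-93 - 70\right) = \left(-19576 - 15467\right) + 2 \left(-70\right) \left(-163\right) = -35043 + 22820 = -12223$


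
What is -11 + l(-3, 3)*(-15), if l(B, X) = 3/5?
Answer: -20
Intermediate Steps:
l(B, X) = ⅗ (l(B, X) = 3*(⅕) = ⅗)
-11 + l(-3, 3)*(-15) = -11 + (⅗)*(-15) = -11 - 9 = -20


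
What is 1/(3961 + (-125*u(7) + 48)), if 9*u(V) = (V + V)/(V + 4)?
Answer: 99/395141 ≈ 0.00025054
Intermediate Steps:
u(V) = 2*V/(9*(4 + V)) (u(V) = ((V + V)/(V + 4))/9 = ((2*V)/(4 + V))/9 = (2*V/(4 + V))/9 = 2*V/(9*(4 + V)))
1/(3961 + (-125*u(7) + 48)) = 1/(3961 + (-250*7/(9*(4 + 7)) + 48)) = 1/(3961 + (-250*7/(9*11) + 48)) = 1/(3961 + (-125*14/99 + 48)) = 1/(3961 + (-1750/99 + 48)) = 1/(3961 + 3002/99) = 1/(395141/99) = 99/395141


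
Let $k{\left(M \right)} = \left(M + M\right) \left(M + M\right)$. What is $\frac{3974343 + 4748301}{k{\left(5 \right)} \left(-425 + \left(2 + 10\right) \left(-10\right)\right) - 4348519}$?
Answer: $- \frac{2907548}{1467673} \approx -1.9811$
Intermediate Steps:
$k{\left(M \right)} = 4 M^{2}$ ($k{\left(M \right)} = 2 M 2 M = 4 M^{2}$)
$\frac{3974343 + 4748301}{k{\left(5 \right)} \left(-425 + \left(2 + 10\right) \left(-10\right)\right) - 4348519} = \frac{3974343 + 4748301}{4 \cdot 5^{2} \left(-425 + \left(2 + 10\right) \left(-10\right)\right) - 4348519} = \frac{8722644}{4 \cdot 25 \left(-425 + 12 \left(-10\right)\right) - 4348519} = \frac{8722644}{100 \left(-425 - 120\right) - 4348519} = \frac{8722644}{100 \left(-545\right) - 4348519} = \frac{8722644}{-54500 - 4348519} = \frac{8722644}{-4403019} = 8722644 \left(- \frac{1}{4403019}\right) = - \frac{2907548}{1467673}$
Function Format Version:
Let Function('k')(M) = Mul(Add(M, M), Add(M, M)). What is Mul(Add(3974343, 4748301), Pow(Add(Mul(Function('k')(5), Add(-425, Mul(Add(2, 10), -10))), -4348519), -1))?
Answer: Rational(-2907548, 1467673) ≈ -1.9811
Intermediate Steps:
Function('k')(M) = Mul(4, Pow(M, 2)) (Function('k')(M) = Mul(Mul(2, M), Mul(2, M)) = Mul(4, Pow(M, 2)))
Mul(Add(3974343, 4748301), Pow(Add(Mul(Function('k')(5), Add(-425, Mul(Add(2, 10), -10))), -4348519), -1)) = Mul(Add(3974343, 4748301), Pow(Add(Mul(Mul(4, Pow(5, 2)), Add(-425, Mul(Add(2, 10), -10))), -4348519), -1)) = Mul(8722644, Pow(Add(Mul(Mul(4, 25), Add(-425, Mul(12, -10))), -4348519), -1)) = Mul(8722644, Pow(Add(Mul(100, Add(-425, -120)), -4348519), -1)) = Mul(8722644, Pow(Add(Mul(100, -545), -4348519), -1)) = Mul(8722644, Pow(Add(-54500, -4348519), -1)) = Mul(8722644, Pow(-4403019, -1)) = Mul(8722644, Rational(-1, 4403019)) = Rational(-2907548, 1467673)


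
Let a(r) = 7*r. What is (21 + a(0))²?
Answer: 441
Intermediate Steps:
(21 + a(0))² = (21 + 7*0)² = (21 + 0)² = 21² = 441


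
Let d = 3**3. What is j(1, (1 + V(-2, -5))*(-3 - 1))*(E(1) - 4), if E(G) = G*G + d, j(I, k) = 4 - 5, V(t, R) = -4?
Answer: -24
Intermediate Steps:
d = 27
j(I, k) = -1
E(G) = 27 + G**2 (E(G) = G*G + 27 = G**2 + 27 = 27 + G**2)
j(1, (1 + V(-2, -5))*(-3 - 1))*(E(1) - 4) = -((27 + 1**2) - 4) = -((27 + 1) - 4) = -(28 - 4) = -1*24 = -24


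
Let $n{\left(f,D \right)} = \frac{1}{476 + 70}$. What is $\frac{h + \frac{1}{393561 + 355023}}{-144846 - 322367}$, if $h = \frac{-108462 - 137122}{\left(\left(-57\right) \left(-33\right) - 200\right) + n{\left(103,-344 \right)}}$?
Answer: $\frac{100376777250749}{321008319493340184} \approx 0.00031269$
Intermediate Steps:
$n{\left(f,D \right)} = \frac{1}{546}$
$h = - \frac{134088864}{917827}$ ($h = \frac{-108462 - 137122}{\left(\left(-57\right) \left(-33\right) - 200\right) + \frac{1}{546}} = - \frac{245584}{\left(1881 - 200\right) + \frac{1}{546}} = - \frac{245584}{1681 + \frac{1}{546}} = - \frac{245584}{\frac{917827}{546}} = \left(-245584\right) \frac{546}{917827} = - \frac{134088864}{917827} \approx -146.09$)
$\frac{h + \frac{1}{393561 + 355023}}{-144846 - 322367} = \frac{- \frac{134088864}{917827} + \frac{1}{393561 + 355023}}{-144846 - 322367} = \frac{- \frac{134088864}{917827} + \frac{1}{748584}}{-467213} = \left(- \frac{134088864}{917827} + \frac{1}{748584}\right) \left(- \frac{1}{467213}\right) = \left(- \frac{100376777250749}{687070606968}\right) \left(- \frac{1}{467213}\right) = \frac{100376777250749}{321008319493340184}$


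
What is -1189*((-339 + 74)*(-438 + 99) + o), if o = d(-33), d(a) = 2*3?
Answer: -106820949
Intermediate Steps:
d(a) = 6
o = 6
-1189*((-339 + 74)*(-438 + 99) + o) = -1189*((-339 + 74)*(-438 + 99) + 6) = -1189*(-265*(-339) + 6) = -1189*(89835 + 6) = -1189*89841 = -106820949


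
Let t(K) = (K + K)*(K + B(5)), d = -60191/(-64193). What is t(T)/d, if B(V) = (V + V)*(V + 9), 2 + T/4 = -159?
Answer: 1811783232/2617 ≈ 6.9231e+5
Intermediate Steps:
T = -644 (T = -8 + 4*(-159) = -8 - 636 = -644)
d = 2617/2791 (d = -60191*(-1/64193) = 2617/2791 ≈ 0.93766)
B(V) = 2*V*(9 + V) (B(V) = (2*V)*(9 + V) = 2*V*(9 + V))
t(K) = 2*K*(140 + K) (t(K) = (K + K)*(K + 2*5*(9 + 5)) = (2*K)*(K + 2*5*14) = (2*K)*(K + 140) = (2*K)*(140 + K) = 2*K*(140 + K))
t(T)/d = (2*(-644)*(140 - 644))/(2617/2791) = (2*(-644)*(-504))*(2791/2617) = 649152*(2791/2617) = 1811783232/2617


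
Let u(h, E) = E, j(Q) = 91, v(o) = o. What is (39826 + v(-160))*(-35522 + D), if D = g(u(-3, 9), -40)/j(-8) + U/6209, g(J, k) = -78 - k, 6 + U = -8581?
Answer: -113737281319926/80717 ≈ -1.4091e+9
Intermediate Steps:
U = -8587 (U = -6 - 8581 = -8587)
D = -145337/80717 (D = (-78 - 1*(-40))/91 - 8587/6209 = (-78 + 40)*(1/91) - 8587*1/6209 = -38*1/91 - 8587/6209 = -38/91 - 8587/6209 = -145337/80717 ≈ -1.8006)
(39826 + v(-160))*(-35522 + D) = (39826 - 160)*(-35522 - 145337/80717) = 39666*(-2867374611/80717) = -113737281319926/80717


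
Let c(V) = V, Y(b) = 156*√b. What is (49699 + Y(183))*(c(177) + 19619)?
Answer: 983841404 + 3088176*√183 ≈ 1.0256e+9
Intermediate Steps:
(49699 + Y(183))*(c(177) + 19619) = (49699 + 156*√183)*(177 + 19619) = (49699 + 156*√183)*19796 = 983841404 + 3088176*√183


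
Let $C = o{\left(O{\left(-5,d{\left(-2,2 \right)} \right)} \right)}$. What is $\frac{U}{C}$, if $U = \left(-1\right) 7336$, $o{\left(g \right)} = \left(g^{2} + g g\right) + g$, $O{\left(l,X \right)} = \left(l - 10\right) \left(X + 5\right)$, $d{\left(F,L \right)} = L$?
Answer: $- \frac{1048}{3135} \approx -0.33429$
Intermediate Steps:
$O{\left(l,X \right)} = \left(-10 + l\right) \left(5 + X\right)$
$o{\left(g \right)} = g + 2 g^{2}$ ($o{\left(g \right)} = \left(g^{2} + g^{2}\right) + g = 2 g^{2} + g = g + 2 g^{2}$)
$C = 21945$ ($C = \left(-50 - 20 + 5 \left(-5\right) + 2 \left(-5\right)\right) \left(1 + 2 \left(-50 - 20 + 5 \left(-5\right) + 2 \left(-5\right)\right)\right) = \left(-50 - 20 - 25 - 10\right) \left(1 + 2 \left(-50 - 20 - 25 - 10\right)\right) = - 105 \left(1 + 2 \left(-105\right)\right) = - 105 \left(1 - 210\right) = \left(-105\right) \left(-209\right) = 21945$)
$U = -7336$
$\frac{U}{C} = - \frac{7336}{21945} = \left(-7336\right) \frac{1}{21945} = - \frac{1048}{3135}$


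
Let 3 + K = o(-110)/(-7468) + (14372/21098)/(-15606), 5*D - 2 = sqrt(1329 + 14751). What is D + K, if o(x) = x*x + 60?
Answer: -3249043395592/768399761745 + 4*sqrt(1005)/5 ≈ 21.133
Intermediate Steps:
o(x) = 60 + x**2 (o(x) = x**2 + 60 = 60 + x**2)
D = 2/5 + 4*sqrt(1005)/5 (D = 2/5 + sqrt(1329 + 14751)/5 = 2/5 + sqrt(16080)/5 = 2/5 + (4*sqrt(1005))/5 = 2/5 + 4*sqrt(1005)/5 ≈ 25.761)
K = -711280660058/153679952349 (K = -3 + ((60 + (-110)**2)/(-7468) + (14372/21098)/(-15606)) = -3 + ((60 + 12100)*(-1/7468) + (14372*(1/21098))*(-1/15606)) = -3 + (12160*(-1/7468) + (7186/10549)*(-1/15606)) = -3 + (-3040/1867 - 3593/82313847) = -3 - 250240803011/153679952349 = -711280660058/153679952349 ≈ -4.6283)
D + K = (2/5 + 4*sqrt(1005)/5) - 711280660058/153679952349 = -3249043395592/768399761745 + 4*sqrt(1005)/5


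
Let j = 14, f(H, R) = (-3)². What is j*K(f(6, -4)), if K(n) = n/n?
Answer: 14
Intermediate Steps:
f(H, R) = 9
K(n) = 1
j*K(f(6, -4)) = 14*1 = 14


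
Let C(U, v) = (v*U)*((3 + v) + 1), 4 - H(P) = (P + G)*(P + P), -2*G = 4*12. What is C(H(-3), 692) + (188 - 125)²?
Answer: -76093887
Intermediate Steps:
G = -24 (G = -2*12 = -½*48 = -24)
H(P) = 4 - 2*P*(-24 + P) (H(P) = 4 - (P - 24)*(P + P) = 4 - (-24 + P)*2*P = 4 - 2*P*(-24 + P))
C(U, v) = U*v*(4 + v) (C(U, v) = (U*v)*(4 + v) = U*v*(4 + v))
C(H(-3), 692) + (188 - 125)² = (4 - 2*(-3)² + 48*(-3))*692*(4 + 692) + (188 - 125)² = (4 - 2*9 - 144)*692*696 + 63² = (4 - 18 - 144)*692*696 + 3969 = -158*692*696 + 3969 = -76097856 + 3969 = -76093887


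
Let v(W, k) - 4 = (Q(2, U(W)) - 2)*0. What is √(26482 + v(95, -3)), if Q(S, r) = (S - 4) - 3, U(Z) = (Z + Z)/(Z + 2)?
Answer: √26486 ≈ 162.75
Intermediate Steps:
U(Z) = 2*Z/(2 + Z) (U(Z) = (2*Z)/(2 + Z) = 2*Z/(2 + Z))
Q(S, r) = -7 + S (Q(S, r) = (-4 + S) - 3 = -7 + S)
v(W, k) = 4 (v(W, k) = 4 + ((-7 + 2) - 2)*0 = 4 + (-5 - 2)*0 = 4 - 7*0 = 4 + 0 = 4)
√(26482 + v(95, -3)) = √(26482 + 4) = √26486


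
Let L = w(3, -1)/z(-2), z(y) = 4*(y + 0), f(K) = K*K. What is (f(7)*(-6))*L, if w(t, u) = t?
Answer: 441/4 ≈ 110.25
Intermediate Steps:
f(K) = K²
z(y) = 4*y
L = -3/8 (L = 3/((4*(-2))) = 3/(-8) = 3*(-⅛) = -3/8 ≈ -0.37500)
(f(7)*(-6))*L = (7²*(-6))*(-3/8) = (49*(-6))*(-3/8) = -294*(-3/8) = 441/4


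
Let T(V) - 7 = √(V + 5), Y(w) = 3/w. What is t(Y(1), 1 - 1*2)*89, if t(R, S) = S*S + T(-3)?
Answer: 712 + 89*√2 ≈ 837.87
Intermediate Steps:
T(V) = 7 + √(5 + V) (T(V) = 7 + √(V + 5) = 7 + √(5 + V))
t(R, S) = 7 + √2 + S² (t(R, S) = S*S + (7 + √(5 - 3)) = S² + (7 + √2) = 7 + √2 + S²)
t(Y(1), 1 - 1*2)*89 = (7 + √2 + (1 - 1*2)²)*89 = (7 + √2 + (1 - 2)²)*89 = (7 + √2 + (-1)²)*89 = (7 + √2 + 1)*89 = (8 + √2)*89 = 712 + 89*√2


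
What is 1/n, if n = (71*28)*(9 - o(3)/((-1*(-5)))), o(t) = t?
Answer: 5/83496 ≈ 5.9883e-5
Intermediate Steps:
n = 83496/5 (n = (71*28)*(9 - 3/((-1*(-5)))) = 1988*(9 - 3/5) = 1988*(42/5) = 83496/5 ≈ 16699.)
1/n = 1/(83496/5) = 5/83496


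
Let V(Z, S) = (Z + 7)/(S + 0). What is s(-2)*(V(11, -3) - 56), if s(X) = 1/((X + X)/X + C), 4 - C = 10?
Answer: 31/2 ≈ 15.500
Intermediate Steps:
C = -6 (C = 4 - 1*10 = 4 - 10 = -6)
V(Z, S) = (7 + Z)/S
s(X) = -¼ (s(X) = 1/((X + X)/X - 6) = 1/((2*X)/X - 6) = 1/(2 - 6) = 1/(-4) = -¼)
s(-2)*(V(11, -3) - 56) = -((7 + 11)/(-3) - 56)/4 = -(-⅓*18 - 56)/4 = -(-6 - 56)/4 = -¼*(-62) = 31/2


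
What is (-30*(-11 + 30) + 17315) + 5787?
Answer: 22532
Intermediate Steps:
(-30*(-11 + 30) + 17315) + 5787 = (-30*19 + 17315) + 5787 = (-570 + 17315) + 5787 = 16745 + 5787 = 22532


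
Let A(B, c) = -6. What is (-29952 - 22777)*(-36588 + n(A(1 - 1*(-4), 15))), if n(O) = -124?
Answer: 1935787048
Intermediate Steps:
(-29952 - 22777)*(-36588 + n(A(1 - 1*(-4), 15))) = (-29952 - 22777)*(-36588 - 124) = -52729*(-36712) = 1935787048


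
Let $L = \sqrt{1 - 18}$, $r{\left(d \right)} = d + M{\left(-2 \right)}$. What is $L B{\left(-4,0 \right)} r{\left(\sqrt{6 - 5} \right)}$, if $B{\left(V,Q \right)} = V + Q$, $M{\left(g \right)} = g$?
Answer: $4 i \sqrt{17} \approx 16.492 i$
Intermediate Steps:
$B{\left(V,Q \right)} = Q + V$
$r{\left(d \right)} = -2 + d$ ($r{\left(d \right)} = d - 2 = -2 + d$)
$L = i \sqrt{17}$ ($L = \sqrt{-17} = i \sqrt{17} \approx 4.1231 i$)
$L B{\left(-4,0 \right)} r{\left(\sqrt{6 - 5} \right)} = i \sqrt{17} \left(0 - 4\right) \left(-2 + \sqrt{6 - 5}\right) = i \sqrt{17} \left(-4\right) \left(-2 + \sqrt{1}\right) = - 4 i \sqrt{17} \left(-2 + 1\right) = - 4 i \sqrt{17} \left(-1\right) = 4 i \sqrt{17}$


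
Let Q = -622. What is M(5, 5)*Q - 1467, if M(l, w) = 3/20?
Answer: -15603/10 ≈ -1560.3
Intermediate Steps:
M(l, w) = 3/20 (M(l, w) = 3*(1/20) = 3/20)
M(5, 5)*Q - 1467 = (3/20)*(-622) - 1467 = -933/10 - 1467 = -15603/10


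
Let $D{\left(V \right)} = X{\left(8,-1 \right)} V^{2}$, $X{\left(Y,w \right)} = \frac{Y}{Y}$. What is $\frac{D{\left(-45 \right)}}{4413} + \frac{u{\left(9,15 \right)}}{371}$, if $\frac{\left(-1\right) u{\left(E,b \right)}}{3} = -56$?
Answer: $\frac{71079}{77963} \approx 0.9117$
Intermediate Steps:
$X{\left(Y,w \right)} = 1$
$D{\left(V \right)} = V^{2}$ ($D{\left(V \right)} = 1 V^{2} = V^{2}$)
$u{\left(E,b \right)} = 168$ ($u{\left(E,b \right)} = \left(-3\right) \left(-56\right) = 168$)
$\frac{D{\left(-45 \right)}}{4413} + \frac{u{\left(9,15 \right)}}{371} = \frac{\left(-45\right)^{2}}{4413} + \frac{168}{371} = 2025 \cdot \frac{1}{4413} + 168 \cdot \frac{1}{371} = \frac{675}{1471} + \frac{24}{53} = \frac{71079}{77963}$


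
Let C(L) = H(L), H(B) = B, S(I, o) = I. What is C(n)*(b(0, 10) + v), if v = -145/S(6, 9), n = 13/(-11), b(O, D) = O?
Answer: 1885/66 ≈ 28.561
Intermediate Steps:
n = -13/11 (n = 13*(-1/11) = -13/11 ≈ -1.1818)
C(L) = L
v = -145/6 ≈ -24.167
C(n)*(b(0, 10) + v) = -13*(0 - 145/6)/11 = -13/11*(-145/6) = 1885/66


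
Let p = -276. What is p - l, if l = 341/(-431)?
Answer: -118615/431 ≈ -275.21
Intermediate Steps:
l = -341/431 (l = 341*(-1/431) = -341/431 ≈ -0.79118)
p - l = -276 - 1*(-341/431) = -276 + 341/431 = -118615/431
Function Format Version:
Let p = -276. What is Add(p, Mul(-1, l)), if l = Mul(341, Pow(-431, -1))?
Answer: Rational(-118615, 431) ≈ -275.21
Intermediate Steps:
l = Rational(-341, 431) (l = Mul(341, Rational(-1, 431)) = Rational(-341, 431) ≈ -0.79118)
Add(p, Mul(-1, l)) = Add(-276, Mul(-1, Rational(-341, 431))) = Add(-276, Rational(341, 431)) = Rational(-118615, 431)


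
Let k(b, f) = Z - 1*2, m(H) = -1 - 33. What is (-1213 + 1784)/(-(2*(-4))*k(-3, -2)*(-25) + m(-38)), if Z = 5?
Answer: -571/634 ≈ -0.90063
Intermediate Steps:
m(H) = -34
k(b, f) = 3 (k(b, f) = 5 - 1*2 = 5 - 2 = 3)
(-1213 + 1784)/(-(2*(-4))*k(-3, -2)*(-25) + m(-38)) = (-1213 + 1784)/(-(2*(-4))*3*(-25) - 34) = 571/(-(-8*3)*(-25) - 34) = 571/(-(-24)*(-25) - 34) = 571/(-1*600 - 34) = 571/(-600 - 34) = 571/(-634) = 571*(-1/634) = -571/634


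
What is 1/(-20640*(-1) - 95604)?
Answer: -1/74964 ≈ -1.3340e-5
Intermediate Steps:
1/(-20640*(-1) - 95604) = 1/(20640 - 95604) = 1/(-74964) = -1/74964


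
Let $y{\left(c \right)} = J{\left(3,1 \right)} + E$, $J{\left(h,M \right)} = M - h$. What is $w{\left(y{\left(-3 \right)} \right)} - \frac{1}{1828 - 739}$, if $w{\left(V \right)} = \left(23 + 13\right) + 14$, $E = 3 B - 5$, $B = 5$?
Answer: $\frac{54449}{1089} \approx 49.999$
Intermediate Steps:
$E = 10$ ($E = 3 \cdot 5 - 5 = 15 - 5 = 10$)
$y{\left(c \right)} = 8$ ($y{\left(c \right)} = \left(1 - 3\right) + 10 = -2 + 10 = 8$)
$w{\left(V \right)} = 50$ ($w{\left(V \right)} = 36 + 14 = 50$)
$w{\left(y{\left(-3 \right)} \right)} - \frac{1}{1828 - 739} = 50 - \frac{1}{1828 - 739} = 50 - \frac{1}{1089} = \frac{54449}{1089}$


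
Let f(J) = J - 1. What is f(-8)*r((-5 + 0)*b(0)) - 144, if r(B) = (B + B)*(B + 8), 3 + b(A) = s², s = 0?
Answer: -6354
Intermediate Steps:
b(A) = -3 (b(A) = -3 + 0² = -3 + 0 = -3)
f(J) = -1 + J
r(B) = 2*B*(8 + B) (r(B) = (2*B)*(8 + B) = 2*B*(8 + B))
f(-8)*r((-5 + 0)*b(0)) - 144 = (-1 - 8)*(2*((-5 + 0)*(-3))*(8 + (-5 + 0)*(-3))) - 144 = -18*(-5*(-3))*(8 - 5*(-3)) - 144 = -18*15*(8 + 15) - 144 = -18*15*23 - 144 = -9*690 - 144 = -6210 - 144 = -6354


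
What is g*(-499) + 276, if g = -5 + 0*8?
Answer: 2771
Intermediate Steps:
g = -5 (g = -5 + 0 = -5)
g*(-499) + 276 = -5*(-499) + 276 = 2495 + 276 = 2771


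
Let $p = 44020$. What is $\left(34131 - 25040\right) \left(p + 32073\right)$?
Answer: $691761463$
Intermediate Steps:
$\left(34131 - 25040\right) \left(p + 32073\right) = \left(34131 - 25040\right) \left(44020 + 32073\right) = 9091 \cdot 76093 = 691761463$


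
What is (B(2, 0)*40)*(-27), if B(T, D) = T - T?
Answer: 0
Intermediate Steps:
B(T, D) = 0
(B(2, 0)*40)*(-27) = (0*40)*(-27) = 0*(-27) = 0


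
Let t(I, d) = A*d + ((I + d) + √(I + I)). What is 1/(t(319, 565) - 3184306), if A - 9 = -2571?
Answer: -79844/369753731477 - √638/21445716425666 ≈ -2.1594e-7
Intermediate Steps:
A = -2562 (A = 9 - 2571 = -2562)
t(I, d) = I - 2561*d + √2*√I (t(I, d) = -2562*d + ((I + d) + √(I + I)) = -2562*d + ((I + d) + √(2*I)) = -2562*d + ((I + d) + √2*√I) = -2562*d + (I + d + √2*√I) = I - 2561*d + √2*√I)
1/(t(319, 565) - 3184306) = 1/((319 - 2561*565 + √2*√319) - 3184306) = 1/((319 - 1446965 + √638) - 3184306) = 1/((-1446646 + √638) - 3184306) = 1/(-4630952 + √638)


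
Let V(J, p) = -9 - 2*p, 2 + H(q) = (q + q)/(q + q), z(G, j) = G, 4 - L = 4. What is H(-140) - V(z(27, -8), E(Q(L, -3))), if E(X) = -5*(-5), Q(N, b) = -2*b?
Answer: 58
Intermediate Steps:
L = 0 (L = 4 - 1*4 = 4 - 4 = 0)
E(X) = 25
H(q) = -1 (H(q) = -2 + (q + q)/(q + q) = -2 + (2*q)/((2*q)) = -2 + (2*q)*(1/(2*q)) = -2 + 1 = -1)
H(-140) - V(z(27, -8), E(Q(L, -3))) = -1 - (-9 - 2*25) = -1 - (-9 - 50) = -1 - 1*(-59) = -1 + 59 = 58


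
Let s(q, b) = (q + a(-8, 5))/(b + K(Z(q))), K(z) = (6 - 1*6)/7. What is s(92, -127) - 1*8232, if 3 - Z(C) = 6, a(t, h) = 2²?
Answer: -1045560/127 ≈ -8232.8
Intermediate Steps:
a(t, h) = 4
Z(C) = -3 (Z(C) = 3 - 1*6 = 3 - 6 = -3)
K(z) = 0 (K(z) = (6 - 6)*(⅐) = 0*(⅐) = 0)
s(q, b) = (4 + q)/b (s(q, b) = (q + 4)/(b + 0) = (4 + q)/b)
s(92, -127) - 1*8232 = (4 + 92)/(-127) - 1*8232 = -1/127*96 - 8232 = -96/127 - 8232 = -1045560/127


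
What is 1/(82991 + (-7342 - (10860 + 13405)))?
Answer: 1/51384 ≈ 1.9461e-5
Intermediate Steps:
1/(82991 + (-7342 - (10860 + 13405))) = 1/(82991 + (-7342 - 1*24265)) = 1/(82991 + (-7342 - 24265)) = 1/(82991 - 31607) = 1/51384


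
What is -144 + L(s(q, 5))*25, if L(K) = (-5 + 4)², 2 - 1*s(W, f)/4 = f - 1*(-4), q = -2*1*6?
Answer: -119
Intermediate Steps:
q = -12 (q = -2*6 = -12)
s(W, f) = -8 - 4*f (s(W, f) = 8 - 4*(f - 1*(-4)) = 8 - 4*(f + 4) = 8 - 4*(4 + f) = 8 + (-16 - 4*f) = -8 - 4*f)
L(K) = 1 (L(K) = (-1)² = 1)
-144 + L(s(q, 5))*25 = -144 + 1*25 = -144 + 25 = -119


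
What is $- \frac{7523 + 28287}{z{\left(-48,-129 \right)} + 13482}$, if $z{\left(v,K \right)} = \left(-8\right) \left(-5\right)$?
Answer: $- \frac{17905}{6761} \approx -2.6483$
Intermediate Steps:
$z{\left(v,K \right)} = 40$
$- \frac{7523 + 28287}{z{\left(-48,-129 \right)} + 13482} = - \frac{7523 + 28287}{40 + 13482} = - \frac{35810}{13522} = \left(-1\right) \frac{17905}{6761} = - \frac{17905}{6761}$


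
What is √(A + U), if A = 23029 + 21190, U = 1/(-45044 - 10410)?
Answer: 15*√604355049102/55454 ≈ 210.28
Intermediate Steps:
U = -1/55454 (U = 1/(-55454) = -1/55454 ≈ -1.8033e-5)
A = 44219
√(A + U) = √(44219 - 1/55454) = √(2452120425/55454) = 15*√604355049102/55454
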